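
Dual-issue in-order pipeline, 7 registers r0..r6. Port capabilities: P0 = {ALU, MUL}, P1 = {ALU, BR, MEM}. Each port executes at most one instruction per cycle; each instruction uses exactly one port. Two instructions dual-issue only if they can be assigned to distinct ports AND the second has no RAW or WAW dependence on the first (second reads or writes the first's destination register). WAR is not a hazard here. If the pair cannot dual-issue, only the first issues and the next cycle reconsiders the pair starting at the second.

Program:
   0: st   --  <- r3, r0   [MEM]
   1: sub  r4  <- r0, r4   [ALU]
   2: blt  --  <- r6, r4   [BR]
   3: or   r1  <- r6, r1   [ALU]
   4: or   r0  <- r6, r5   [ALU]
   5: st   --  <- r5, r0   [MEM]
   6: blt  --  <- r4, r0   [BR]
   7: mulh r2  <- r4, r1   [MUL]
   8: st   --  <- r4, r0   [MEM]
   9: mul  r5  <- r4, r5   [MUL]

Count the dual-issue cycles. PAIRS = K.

PAIRS = 4

c0: i0,i1 st.MEM/sub.ALU  dual
c1: i2,i3 blt.BR/or.ALU  dual
c2: i4 or.ALU  RAW r0
c3: i5 st.MEM  no-port MEM/BR
c4: i6,i7 blt.BR/mulh.MUL  dual
c5: i8,i9 st.MEM/mul.MUL  dual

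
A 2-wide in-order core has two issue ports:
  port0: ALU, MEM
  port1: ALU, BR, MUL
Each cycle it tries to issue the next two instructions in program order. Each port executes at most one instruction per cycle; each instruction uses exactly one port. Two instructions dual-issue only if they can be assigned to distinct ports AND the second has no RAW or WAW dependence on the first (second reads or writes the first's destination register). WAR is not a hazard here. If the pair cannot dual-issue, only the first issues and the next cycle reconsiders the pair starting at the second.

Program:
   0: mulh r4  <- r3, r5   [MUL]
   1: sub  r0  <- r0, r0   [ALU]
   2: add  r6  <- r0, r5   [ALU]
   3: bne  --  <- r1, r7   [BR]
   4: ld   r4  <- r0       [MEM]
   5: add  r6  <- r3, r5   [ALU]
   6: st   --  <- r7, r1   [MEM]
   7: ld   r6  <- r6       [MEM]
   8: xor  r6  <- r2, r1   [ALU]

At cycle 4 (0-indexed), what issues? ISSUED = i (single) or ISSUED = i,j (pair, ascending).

#0 head=0: mulh;sub i0/i1 pair
#1 head=2: add;bne i2/i3 pair
#2 head=4: ld;add i4/i5 pair
#3 head=6: st i6 no-port MEM/MEM
#4 head=7: ld i7 WAW r6
#5 head=8: xor i8 tail

ISSUED = 7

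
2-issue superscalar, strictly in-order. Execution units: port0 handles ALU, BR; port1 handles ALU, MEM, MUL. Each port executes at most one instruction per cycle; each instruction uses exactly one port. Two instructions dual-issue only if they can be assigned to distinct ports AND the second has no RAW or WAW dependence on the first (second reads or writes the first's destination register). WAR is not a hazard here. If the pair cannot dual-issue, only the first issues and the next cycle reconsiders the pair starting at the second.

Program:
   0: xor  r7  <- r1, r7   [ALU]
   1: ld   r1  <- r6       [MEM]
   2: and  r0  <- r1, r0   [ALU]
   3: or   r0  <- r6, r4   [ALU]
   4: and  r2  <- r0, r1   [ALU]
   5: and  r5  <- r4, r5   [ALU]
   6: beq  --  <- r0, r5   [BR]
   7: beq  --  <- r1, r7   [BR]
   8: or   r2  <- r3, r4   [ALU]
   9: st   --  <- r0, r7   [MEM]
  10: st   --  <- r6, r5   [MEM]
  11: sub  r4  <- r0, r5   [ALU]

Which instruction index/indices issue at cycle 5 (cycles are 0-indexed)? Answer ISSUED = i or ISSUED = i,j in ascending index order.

ISSUED = 7,8

#0 head=0: xor ld i0+i1 2-wide
#1 head=2: and i2 WAW r0
#2 head=3: or i3 RAW r0
#3 head=4: and and i4+i5 2-wide
#4 head=6: beq i6 no-port BR/BR
#5 head=7: beq or i7+i8 2-wide
#6 head=9: st i9 no-port MEM/MEM
#7 head=10: st sub i10+i11 2-wide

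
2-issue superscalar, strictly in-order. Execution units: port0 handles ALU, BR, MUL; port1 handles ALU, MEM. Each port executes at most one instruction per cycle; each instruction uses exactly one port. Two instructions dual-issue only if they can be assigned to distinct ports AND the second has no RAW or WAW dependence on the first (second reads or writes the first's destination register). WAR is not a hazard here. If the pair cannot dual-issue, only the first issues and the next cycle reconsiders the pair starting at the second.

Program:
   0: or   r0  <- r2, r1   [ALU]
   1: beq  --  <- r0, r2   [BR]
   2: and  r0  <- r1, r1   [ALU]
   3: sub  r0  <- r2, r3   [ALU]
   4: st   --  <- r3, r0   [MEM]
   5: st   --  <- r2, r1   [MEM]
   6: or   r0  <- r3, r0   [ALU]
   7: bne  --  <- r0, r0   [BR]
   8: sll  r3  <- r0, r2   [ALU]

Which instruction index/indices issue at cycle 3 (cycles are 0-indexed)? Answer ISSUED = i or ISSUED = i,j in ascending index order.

0. or.ALU @i0  | RAW r0
1. beq.BR+and.ALU @i1,i2  | pair
2. sub.ALU @i3  | RAW r0
3. st.MEM @i4  | no-port MEM/MEM
4. st.MEM+or.ALU @i5,i6  | pair
5. bne.BR+sll.ALU @i7,i8  | pair

ISSUED = 4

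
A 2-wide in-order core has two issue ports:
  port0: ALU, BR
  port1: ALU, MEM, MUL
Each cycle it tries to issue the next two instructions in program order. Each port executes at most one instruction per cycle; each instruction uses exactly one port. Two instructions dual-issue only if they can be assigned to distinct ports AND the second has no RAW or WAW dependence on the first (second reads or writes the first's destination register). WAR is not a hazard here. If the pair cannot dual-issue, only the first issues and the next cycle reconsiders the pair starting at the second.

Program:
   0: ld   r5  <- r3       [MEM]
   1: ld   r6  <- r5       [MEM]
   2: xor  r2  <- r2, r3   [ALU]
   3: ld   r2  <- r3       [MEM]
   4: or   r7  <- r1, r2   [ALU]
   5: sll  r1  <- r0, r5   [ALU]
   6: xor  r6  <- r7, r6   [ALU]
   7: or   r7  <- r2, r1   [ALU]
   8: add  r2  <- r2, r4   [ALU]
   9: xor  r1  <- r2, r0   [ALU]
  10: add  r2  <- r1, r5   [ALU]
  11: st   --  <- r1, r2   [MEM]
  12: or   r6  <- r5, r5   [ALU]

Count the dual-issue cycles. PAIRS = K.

PAIRS = 4

c0: i0 ld  no-port MEM/MEM
c1: i1,i2 ld/xor  pair
c2: i3 ld  RAW r2
c3: i4,i5 or/sll  pair
c4: i6,i7 xor/or  pair
c5: i8 add  RAW r2
c6: i9 xor  RAW r1
c7: i10 add  RAW r2
c8: i11,i12 st/or  pair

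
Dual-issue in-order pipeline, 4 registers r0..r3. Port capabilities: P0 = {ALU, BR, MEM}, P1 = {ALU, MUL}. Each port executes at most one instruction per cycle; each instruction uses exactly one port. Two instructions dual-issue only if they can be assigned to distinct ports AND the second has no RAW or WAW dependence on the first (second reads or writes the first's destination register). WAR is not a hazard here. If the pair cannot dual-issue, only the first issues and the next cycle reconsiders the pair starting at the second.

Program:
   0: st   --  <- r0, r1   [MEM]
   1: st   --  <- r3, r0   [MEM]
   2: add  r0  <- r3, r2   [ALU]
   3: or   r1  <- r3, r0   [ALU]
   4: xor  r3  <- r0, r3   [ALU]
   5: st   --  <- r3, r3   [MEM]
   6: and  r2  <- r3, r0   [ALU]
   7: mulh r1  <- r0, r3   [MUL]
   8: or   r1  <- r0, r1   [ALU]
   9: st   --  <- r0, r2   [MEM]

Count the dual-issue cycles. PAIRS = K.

PAIRS = 4

  cy0 -> i0 (st) no-port MEM/MEM
  cy1 -> i1+i2 (st add) 2-wide
  cy2 -> i3+i4 (or xor) 2-wide
  cy3 -> i5+i6 (st and) 2-wide
  cy4 -> i7 (mulh) RAW+WAW r1
  cy5 -> i8+i9 (or st) 2-wide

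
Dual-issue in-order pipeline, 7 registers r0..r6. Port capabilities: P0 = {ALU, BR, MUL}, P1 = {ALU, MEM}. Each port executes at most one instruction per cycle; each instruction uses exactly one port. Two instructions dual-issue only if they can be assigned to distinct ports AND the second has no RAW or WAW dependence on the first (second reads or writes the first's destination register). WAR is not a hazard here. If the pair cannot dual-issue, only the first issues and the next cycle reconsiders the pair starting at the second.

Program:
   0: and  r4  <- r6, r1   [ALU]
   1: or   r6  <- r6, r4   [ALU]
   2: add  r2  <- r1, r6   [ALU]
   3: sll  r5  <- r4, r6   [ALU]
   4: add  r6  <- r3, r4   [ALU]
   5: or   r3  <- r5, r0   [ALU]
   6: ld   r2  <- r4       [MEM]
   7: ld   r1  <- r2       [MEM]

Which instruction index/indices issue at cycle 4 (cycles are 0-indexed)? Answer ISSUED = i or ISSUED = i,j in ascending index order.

ISSUED = 6

0. and.ALU @i0  | RAW r4
1. or.ALU @i1  | RAW r6
2. add.ALU/sll.ALU @i2/i3  | pair
3. add.ALU/or.ALU @i4/i5  | pair
4. ld.MEM @i6  | no-port MEM/MEM
5. ld.MEM @i7  | tail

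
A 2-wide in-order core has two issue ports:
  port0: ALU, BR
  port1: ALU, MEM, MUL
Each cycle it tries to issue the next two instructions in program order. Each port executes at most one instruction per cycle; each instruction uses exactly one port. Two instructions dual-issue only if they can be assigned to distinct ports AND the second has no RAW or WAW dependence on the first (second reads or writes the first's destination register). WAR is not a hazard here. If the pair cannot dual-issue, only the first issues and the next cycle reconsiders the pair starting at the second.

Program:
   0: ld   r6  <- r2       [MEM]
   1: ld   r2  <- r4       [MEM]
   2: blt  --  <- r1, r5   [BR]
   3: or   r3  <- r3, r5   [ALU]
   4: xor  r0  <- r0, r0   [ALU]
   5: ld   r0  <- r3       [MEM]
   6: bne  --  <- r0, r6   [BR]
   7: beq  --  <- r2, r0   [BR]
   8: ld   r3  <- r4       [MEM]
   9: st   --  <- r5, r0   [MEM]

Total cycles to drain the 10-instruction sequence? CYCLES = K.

c0: i0 ld.MEM  no-port MEM/MEM
c1: i1/i2 ld.MEM+blt.BR  dual
c2: i3/i4 or.ALU+xor.ALU  dual
c3: i5 ld.MEM  RAW r0
c4: i6 bne.BR  no-port BR/BR
c5: i7/i8 beq.BR+ld.MEM  dual
c6: i9 st.MEM  tail

CYCLES = 7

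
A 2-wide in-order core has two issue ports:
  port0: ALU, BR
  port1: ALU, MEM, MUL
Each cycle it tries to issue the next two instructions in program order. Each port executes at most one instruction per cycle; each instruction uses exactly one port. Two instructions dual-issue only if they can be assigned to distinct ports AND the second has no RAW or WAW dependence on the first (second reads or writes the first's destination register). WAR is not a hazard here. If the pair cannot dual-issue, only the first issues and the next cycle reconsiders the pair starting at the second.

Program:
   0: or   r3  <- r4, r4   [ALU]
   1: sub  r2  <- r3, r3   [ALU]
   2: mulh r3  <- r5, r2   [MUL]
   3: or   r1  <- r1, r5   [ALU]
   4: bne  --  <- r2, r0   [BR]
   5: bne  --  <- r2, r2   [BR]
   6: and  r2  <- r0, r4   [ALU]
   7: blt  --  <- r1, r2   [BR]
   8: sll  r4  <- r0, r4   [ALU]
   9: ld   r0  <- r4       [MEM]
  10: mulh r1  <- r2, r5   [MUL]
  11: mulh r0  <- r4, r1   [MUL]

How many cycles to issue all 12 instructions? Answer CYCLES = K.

CYCLES = 9

#0 head=0: or.ALU i0 RAW r3
#1 head=1: sub.ALU i1 RAW r2
#2 head=2: mulh.MUL/or.ALU i2/i3 pair
#3 head=4: bne.BR i4 no-port BR/BR
#4 head=5: bne.BR/and.ALU i5/i6 pair
#5 head=7: blt.BR/sll.ALU i7/i8 pair
#6 head=9: ld.MEM i9 no-port MEM/MUL
#7 head=10: mulh.MUL i10 no-port MUL/MUL
#8 head=11: mulh.MUL i11 tail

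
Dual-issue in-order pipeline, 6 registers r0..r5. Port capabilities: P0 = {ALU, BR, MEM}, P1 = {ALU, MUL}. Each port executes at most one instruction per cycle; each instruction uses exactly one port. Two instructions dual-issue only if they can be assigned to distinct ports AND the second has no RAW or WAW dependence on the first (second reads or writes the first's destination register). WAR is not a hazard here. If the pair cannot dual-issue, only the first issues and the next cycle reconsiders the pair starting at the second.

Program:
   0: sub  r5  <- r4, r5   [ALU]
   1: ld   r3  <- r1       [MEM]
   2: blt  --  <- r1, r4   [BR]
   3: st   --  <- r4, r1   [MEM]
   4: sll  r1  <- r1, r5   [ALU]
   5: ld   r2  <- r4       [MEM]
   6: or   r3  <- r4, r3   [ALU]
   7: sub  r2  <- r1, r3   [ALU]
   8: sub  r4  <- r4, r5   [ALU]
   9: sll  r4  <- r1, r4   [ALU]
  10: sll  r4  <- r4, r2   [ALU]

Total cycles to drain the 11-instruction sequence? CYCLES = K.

CYCLES = 7

  cy0 -> i0/i1 (sub;ld) 2-wide
  cy1 -> i2 (blt) no-port BR/MEM
  cy2 -> i3/i4 (st;sll) 2-wide
  cy3 -> i5/i6 (ld;or) 2-wide
  cy4 -> i7/i8 (sub;sub) 2-wide
  cy5 -> i9 (sll) RAW+WAW r4
  cy6 -> i10 (sll) tail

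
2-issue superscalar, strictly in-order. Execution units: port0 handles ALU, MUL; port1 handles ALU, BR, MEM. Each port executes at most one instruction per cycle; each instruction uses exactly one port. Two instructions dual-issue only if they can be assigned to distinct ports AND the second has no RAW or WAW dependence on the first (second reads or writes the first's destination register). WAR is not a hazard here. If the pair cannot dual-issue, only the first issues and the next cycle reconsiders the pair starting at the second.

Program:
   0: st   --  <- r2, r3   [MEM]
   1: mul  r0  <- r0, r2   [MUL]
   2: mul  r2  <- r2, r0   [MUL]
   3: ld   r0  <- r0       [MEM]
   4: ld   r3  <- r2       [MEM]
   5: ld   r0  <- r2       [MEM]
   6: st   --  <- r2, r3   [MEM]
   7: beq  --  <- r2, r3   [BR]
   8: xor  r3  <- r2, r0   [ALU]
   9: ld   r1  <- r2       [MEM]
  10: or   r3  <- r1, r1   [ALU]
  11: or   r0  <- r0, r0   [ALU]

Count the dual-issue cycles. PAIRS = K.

PAIRS = 4

c0: i0,i1 st.MEM+mul.MUL  pair
c1: i2,i3 mul.MUL+ld.MEM  pair
c2: i4 ld.MEM  no-port MEM/MEM
c3: i5 ld.MEM  no-port MEM/MEM
c4: i6 st.MEM  no-port MEM/BR
c5: i7,i8 beq.BR+xor.ALU  pair
c6: i9 ld.MEM  RAW r1
c7: i10,i11 or.ALU+or.ALU  pair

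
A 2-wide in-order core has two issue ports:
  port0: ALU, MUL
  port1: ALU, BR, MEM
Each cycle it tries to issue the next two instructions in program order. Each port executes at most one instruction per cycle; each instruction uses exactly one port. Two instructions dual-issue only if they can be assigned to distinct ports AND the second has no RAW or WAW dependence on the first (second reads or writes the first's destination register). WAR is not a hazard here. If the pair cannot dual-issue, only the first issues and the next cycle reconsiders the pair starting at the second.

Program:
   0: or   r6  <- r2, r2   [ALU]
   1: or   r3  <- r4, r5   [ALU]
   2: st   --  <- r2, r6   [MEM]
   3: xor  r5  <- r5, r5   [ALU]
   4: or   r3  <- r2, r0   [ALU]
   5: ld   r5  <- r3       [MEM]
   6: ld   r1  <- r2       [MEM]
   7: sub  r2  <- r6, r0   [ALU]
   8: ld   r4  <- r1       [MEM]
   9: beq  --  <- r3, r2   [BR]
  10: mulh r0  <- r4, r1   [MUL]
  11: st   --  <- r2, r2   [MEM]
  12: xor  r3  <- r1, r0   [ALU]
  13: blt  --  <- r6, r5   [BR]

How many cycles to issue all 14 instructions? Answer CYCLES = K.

0. or+or @i0/i1  | 2-wide
1. st+xor @i2/i3  | 2-wide
2. or @i4  | RAW r3
3. ld @i5  | no-port MEM/MEM
4. ld+sub @i6/i7  | 2-wide
5. ld @i8  | no-port MEM/BR
6. beq+mulh @i9/i10  | 2-wide
7. st+xor @i11/i12  | 2-wide
8. blt @i13  | tail

CYCLES = 9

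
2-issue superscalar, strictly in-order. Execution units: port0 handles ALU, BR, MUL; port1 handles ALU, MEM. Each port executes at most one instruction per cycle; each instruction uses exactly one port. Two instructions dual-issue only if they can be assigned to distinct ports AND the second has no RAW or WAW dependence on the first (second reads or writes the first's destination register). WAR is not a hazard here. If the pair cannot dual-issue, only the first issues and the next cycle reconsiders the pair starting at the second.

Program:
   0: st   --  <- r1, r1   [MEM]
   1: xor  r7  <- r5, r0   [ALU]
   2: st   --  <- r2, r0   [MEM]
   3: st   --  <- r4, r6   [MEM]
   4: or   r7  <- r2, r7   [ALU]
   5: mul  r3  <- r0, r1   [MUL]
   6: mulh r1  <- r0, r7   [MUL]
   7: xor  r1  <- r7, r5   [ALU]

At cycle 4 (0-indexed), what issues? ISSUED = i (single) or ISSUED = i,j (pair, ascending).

ISSUED = 6

  cy0 -> i0+i1 (st.MEM/xor.ALU) dual
  cy1 -> i2 (st.MEM) no-port MEM/MEM
  cy2 -> i3+i4 (st.MEM/or.ALU) dual
  cy3 -> i5 (mul.MUL) no-port MUL/MUL
  cy4 -> i6 (mulh.MUL) WAW r1
  cy5 -> i7 (xor.ALU) tail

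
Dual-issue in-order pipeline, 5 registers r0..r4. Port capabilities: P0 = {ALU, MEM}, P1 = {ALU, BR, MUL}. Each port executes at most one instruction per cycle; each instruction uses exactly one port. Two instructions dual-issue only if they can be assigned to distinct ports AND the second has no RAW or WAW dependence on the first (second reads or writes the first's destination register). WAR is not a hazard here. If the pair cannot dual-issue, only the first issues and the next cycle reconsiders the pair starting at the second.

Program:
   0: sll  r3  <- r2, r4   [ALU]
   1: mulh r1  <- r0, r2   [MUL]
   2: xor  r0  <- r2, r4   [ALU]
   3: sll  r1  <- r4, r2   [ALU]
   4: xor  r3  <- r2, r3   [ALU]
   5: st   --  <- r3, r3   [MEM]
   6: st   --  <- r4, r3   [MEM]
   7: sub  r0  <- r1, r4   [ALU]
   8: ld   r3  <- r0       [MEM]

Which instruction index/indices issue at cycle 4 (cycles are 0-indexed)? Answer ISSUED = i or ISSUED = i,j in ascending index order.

ISSUED = 6,7

[0] i0&i1  sll/mulh  -- pair
[1] i2&i3  xor/sll  -- pair
[2] i4  xor  -- RAW r3
[3] i5  st  -- no-port MEM/MEM
[4] i6&i7  st/sub  -- pair
[5] i8  ld  -- tail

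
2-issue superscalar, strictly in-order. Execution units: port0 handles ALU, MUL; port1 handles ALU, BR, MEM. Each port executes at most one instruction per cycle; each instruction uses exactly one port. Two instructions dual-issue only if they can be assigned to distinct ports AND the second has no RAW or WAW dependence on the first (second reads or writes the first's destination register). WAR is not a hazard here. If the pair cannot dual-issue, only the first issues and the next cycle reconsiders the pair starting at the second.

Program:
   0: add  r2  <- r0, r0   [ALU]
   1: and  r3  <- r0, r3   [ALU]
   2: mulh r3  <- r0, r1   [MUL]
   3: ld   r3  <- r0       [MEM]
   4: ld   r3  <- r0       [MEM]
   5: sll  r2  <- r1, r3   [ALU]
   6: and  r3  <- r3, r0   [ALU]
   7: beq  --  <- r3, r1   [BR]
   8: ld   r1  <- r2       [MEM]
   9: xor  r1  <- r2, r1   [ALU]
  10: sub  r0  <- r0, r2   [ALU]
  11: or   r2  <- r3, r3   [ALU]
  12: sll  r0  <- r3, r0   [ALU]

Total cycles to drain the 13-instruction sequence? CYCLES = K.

CYCLES = 9

0. add.ALU+and.ALU @i0/i1  | dual
1. mulh.MUL @i2  | WAW r3
2. ld.MEM @i3  | no-port MEM/MEM
3. ld.MEM @i4  | RAW r3
4. sll.ALU+and.ALU @i5/i6  | dual
5. beq.BR @i7  | no-port BR/MEM
6. ld.MEM @i8  | RAW+WAW r1
7. xor.ALU+sub.ALU @i9/i10  | dual
8. or.ALU+sll.ALU @i11/i12  | dual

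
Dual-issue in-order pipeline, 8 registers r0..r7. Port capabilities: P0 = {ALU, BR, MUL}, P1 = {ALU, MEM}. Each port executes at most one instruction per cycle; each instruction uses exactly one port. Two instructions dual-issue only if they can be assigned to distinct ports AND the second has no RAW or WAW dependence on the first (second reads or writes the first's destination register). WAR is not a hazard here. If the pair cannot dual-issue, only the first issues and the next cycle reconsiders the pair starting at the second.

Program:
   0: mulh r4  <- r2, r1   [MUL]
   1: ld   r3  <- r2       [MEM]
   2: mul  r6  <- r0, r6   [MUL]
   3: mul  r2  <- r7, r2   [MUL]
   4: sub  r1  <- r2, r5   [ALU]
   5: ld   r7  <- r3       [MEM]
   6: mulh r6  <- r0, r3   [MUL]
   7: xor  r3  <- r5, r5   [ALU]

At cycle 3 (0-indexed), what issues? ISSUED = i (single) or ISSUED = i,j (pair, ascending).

ISSUED = 4,5

#0 head=0: mulh.MUL;ld.MEM i0+i1 dual
#1 head=2: mul.MUL i2 no-port MUL/MUL
#2 head=3: mul.MUL i3 RAW r2
#3 head=4: sub.ALU;ld.MEM i4+i5 dual
#4 head=6: mulh.MUL;xor.ALU i6+i7 dual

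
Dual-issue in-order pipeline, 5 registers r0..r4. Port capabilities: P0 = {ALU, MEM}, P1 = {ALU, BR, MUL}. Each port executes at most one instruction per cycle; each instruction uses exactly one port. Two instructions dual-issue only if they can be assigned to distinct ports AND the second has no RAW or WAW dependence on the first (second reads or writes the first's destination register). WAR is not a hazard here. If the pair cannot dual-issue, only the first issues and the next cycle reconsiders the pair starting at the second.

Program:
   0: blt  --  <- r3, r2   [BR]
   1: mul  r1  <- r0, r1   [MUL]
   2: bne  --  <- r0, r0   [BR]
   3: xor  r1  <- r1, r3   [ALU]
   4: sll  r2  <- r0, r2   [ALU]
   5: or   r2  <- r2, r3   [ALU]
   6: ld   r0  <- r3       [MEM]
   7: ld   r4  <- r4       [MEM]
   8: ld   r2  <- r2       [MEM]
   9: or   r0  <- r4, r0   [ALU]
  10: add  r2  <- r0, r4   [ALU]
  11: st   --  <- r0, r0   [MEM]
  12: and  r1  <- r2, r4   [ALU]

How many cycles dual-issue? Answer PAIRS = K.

[0] i0  blt.BR  -- no-port BR/MUL
[1] i1  mul.MUL  -- no-port MUL/BR
[2] i2/i3  bne.BR+xor.ALU  -- dual
[3] i4  sll.ALU  -- RAW+WAW r2
[4] i5/i6  or.ALU+ld.MEM  -- dual
[5] i7  ld.MEM  -- no-port MEM/MEM
[6] i8/i9  ld.MEM+or.ALU  -- dual
[7] i10/i11  add.ALU+st.MEM  -- dual
[8] i12  and.ALU  -- tail

PAIRS = 4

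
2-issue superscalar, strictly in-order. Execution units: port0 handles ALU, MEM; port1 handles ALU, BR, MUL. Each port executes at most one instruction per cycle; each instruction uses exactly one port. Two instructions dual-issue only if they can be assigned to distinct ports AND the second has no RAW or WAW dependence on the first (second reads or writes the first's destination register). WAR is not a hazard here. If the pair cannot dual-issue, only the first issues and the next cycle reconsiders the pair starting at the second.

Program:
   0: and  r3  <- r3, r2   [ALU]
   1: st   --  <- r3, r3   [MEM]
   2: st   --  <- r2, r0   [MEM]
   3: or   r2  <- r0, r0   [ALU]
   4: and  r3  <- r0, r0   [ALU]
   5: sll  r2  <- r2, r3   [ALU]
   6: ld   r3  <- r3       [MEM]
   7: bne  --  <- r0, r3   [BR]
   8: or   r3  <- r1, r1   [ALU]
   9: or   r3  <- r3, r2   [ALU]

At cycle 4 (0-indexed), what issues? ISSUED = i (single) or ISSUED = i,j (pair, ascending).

ISSUED = 5,6

  cy0 -> i0 (and) RAW r3
  cy1 -> i1 (st) no-port MEM/MEM
  cy2 -> i2/i3 (st/or) dual
  cy3 -> i4 (and) RAW r3
  cy4 -> i5/i6 (sll/ld) dual
  cy5 -> i7/i8 (bne/or) dual
  cy6 -> i9 (or) tail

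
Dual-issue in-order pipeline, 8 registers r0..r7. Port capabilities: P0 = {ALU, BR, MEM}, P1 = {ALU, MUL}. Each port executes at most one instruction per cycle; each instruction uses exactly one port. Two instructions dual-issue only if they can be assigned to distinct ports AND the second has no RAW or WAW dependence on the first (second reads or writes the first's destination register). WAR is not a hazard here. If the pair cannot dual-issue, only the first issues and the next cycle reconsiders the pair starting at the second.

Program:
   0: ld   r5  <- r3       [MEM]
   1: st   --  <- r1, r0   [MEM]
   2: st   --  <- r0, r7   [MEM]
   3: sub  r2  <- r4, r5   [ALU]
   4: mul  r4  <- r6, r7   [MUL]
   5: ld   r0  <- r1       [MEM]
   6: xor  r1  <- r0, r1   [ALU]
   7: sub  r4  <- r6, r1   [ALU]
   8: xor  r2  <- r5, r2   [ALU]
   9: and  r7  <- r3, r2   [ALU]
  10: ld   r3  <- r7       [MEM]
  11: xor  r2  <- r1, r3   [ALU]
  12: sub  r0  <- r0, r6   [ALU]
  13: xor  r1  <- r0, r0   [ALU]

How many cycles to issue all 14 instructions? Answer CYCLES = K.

c0: i0 ld.MEM  no-port MEM/MEM
c1: i1 st.MEM  no-port MEM/MEM
c2: i2,i3 st.MEM;sub.ALU  pair
c3: i4,i5 mul.MUL;ld.MEM  pair
c4: i6 xor.ALU  RAW r1
c5: i7,i8 sub.ALU;xor.ALU  pair
c6: i9 and.ALU  RAW r7
c7: i10 ld.MEM  RAW r3
c8: i11,i12 xor.ALU;sub.ALU  pair
c9: i13 xor.ALU  tail

CYCLES = 10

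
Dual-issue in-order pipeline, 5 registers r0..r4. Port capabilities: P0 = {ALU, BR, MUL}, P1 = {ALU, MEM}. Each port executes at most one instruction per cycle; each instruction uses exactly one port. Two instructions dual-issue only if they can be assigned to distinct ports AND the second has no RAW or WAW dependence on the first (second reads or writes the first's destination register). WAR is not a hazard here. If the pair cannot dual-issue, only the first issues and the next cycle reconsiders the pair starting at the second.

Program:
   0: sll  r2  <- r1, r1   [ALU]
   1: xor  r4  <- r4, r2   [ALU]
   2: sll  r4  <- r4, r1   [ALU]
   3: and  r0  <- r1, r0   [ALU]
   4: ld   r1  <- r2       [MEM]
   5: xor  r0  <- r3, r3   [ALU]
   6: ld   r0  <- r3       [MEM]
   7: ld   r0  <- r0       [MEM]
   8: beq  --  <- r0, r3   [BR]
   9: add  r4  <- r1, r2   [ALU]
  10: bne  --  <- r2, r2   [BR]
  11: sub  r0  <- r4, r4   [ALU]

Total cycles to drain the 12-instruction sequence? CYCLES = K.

CYCLES = 8

  cy0 -> i0 (sll.ALU) RAW r2
  cy1 -> i1 (xor.ALU) RAW+WAW r4
  cy2 -> i2,i3 (sll.ALU;and.ALU) pair
  cy3 -> i4,i5 (ld.MEM;xor.ALU) pair
  cy4 -> i6 (ld.MEM) no-port MEM/MEM
  cy5 -> i7 (ld.MEM) RAW r0
  cy6 -> i8,i9 (beq.BR;add.ALU) pair
  cy7 -> i10,i11 (bne.BR;sub.ALU) pair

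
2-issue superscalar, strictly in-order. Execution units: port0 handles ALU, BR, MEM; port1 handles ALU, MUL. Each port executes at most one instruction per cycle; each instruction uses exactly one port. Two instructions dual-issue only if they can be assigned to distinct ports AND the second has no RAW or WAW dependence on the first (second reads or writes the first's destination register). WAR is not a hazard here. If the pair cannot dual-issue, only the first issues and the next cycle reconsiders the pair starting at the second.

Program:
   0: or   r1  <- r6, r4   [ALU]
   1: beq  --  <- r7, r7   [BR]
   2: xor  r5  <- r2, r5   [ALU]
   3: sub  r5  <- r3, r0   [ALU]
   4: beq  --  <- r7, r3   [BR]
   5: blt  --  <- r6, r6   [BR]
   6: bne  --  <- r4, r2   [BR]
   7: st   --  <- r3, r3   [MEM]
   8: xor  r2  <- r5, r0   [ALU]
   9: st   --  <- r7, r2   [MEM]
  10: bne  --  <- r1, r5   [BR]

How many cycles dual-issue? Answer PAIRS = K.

[0] i0&i1  or.ALU/beq.BR  -- pair
[1] i2  xor.ALU  -- WAW r5
[2] i3&i4  sub.ALU/beq.BR  -- pair
[3] i5  blt.BR  -- no-port BR/BR
[4] i6  bne.BR  -- no-port BR/MEM
[5] i7&i8  st.MEM/xor.ALU  -- pair
[6] i9  st.MEM  -- no-port MEM/BR
[7] i10  bne.BR  -- tail

PAIRS = 3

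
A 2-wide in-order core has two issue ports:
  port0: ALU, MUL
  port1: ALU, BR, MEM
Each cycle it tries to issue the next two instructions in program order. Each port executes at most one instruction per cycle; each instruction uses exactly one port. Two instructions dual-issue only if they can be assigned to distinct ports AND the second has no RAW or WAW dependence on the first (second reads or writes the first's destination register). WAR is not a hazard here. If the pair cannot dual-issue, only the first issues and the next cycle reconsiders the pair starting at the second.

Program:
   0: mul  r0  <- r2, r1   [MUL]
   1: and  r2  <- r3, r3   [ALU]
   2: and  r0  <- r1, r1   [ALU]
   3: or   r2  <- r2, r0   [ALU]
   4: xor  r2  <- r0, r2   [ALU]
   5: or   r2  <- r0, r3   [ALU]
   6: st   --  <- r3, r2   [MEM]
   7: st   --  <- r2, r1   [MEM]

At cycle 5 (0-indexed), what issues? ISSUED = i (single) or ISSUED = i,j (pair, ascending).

[0] i0&i1  mul.MUL;and.ALU  -- 2-wide
[1] i2  and.ALU  -- RAW r0
[2] i3  or.ALU  -- RAW+WAW r2
[3] i4  xor.ALU  -- WAW r2
[4] i5  or.ALU  -- RAW r2
[5] i6  st.MEM  -- no-port MEM/MEM
[6] i7  st.MEM  -- tail

ISSUED = 6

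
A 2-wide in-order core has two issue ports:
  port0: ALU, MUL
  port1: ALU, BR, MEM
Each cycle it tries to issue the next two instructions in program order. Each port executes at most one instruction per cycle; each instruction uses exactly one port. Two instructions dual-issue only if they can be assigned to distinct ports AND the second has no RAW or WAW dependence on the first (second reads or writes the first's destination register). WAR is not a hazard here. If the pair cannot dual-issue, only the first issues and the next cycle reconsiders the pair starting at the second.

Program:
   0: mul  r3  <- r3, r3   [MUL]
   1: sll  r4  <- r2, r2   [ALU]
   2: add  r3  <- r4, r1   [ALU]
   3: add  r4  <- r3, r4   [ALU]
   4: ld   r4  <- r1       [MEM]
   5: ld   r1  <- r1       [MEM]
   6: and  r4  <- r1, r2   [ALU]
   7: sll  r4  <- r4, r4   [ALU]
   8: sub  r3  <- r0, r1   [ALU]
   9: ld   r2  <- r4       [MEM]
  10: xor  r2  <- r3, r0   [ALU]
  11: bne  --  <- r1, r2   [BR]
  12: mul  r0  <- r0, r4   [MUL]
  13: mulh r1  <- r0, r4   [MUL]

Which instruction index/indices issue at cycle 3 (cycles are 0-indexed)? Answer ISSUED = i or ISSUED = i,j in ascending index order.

t=0 i0+i1:mul+sll ; pair
t=1 i2:add ; RAW r3
t=2 i3:add ; WAW r4
t=3 i4:ld ; no-port MEM/MEM
t=4 i5:ld ; RAW r1
t=5 i6:and ; RAW+WAW r4
t=6 i7+i8:sll+sub ; pair
t=7 i9:ld ; WAW r2
t=8 i10:xor ; RAW r2
t=9 i11+i12:bne+mul ; pair
t=10 i13:mulh ; tail

ISSUED = 4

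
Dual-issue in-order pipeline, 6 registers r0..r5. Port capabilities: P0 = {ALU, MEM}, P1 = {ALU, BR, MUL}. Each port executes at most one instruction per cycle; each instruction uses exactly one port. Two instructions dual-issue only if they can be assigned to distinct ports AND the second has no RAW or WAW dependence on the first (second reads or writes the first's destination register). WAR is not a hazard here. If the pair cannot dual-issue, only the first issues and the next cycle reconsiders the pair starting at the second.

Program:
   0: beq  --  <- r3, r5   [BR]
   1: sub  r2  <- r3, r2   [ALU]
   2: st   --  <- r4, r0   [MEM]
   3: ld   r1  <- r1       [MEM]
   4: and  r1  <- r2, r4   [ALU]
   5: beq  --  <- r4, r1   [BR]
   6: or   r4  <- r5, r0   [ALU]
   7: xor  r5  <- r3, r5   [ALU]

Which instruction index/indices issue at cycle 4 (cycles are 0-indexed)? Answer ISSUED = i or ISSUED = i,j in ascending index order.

[0] i0,i1  beq/sub  -- dual
[1] i2  st  -- no-port MEM/MEM
[2] i3  ld  -- WAW r1
[3] i4  and  -- RAW r1
[4] i5,i6  beq/or  -- dual
[5] i7  xor  -- tail

ISSUED = 5,6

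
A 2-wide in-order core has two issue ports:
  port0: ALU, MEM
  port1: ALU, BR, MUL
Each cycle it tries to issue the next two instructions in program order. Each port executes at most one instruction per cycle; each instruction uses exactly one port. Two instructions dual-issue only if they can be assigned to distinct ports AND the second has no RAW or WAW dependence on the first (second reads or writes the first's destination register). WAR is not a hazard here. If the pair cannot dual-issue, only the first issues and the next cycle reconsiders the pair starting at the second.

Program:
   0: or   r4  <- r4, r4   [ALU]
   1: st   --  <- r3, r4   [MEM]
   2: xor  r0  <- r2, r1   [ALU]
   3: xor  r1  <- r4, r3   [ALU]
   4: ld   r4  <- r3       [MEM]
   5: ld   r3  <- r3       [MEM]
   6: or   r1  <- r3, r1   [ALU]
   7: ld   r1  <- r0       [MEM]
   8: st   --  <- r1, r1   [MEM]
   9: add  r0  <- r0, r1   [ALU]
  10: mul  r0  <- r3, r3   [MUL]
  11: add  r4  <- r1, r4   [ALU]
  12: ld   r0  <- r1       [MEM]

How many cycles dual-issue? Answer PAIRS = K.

PAIRS = 4

t=0 i0:or.ALU ; RAW r4
t=1 i1,i2:st.MEM/xor.ALU ; 2-wide
t=2 i3,i4:xor.ALU/ld.MEM ; 2-wide
t=3 i5:ld.MEM ; RAW r3
t=4 i6:or.ALU ; WAW r1
t=5 i7:ld.MEM ; no-port MEM/MEM
t=6 i8,i9:st.MEM/add.ALU ; 2-wide
t=7 i10,i11:mul.MUL/add.ALU ; 2-wide
t=8 i12:ld.MEM ; tail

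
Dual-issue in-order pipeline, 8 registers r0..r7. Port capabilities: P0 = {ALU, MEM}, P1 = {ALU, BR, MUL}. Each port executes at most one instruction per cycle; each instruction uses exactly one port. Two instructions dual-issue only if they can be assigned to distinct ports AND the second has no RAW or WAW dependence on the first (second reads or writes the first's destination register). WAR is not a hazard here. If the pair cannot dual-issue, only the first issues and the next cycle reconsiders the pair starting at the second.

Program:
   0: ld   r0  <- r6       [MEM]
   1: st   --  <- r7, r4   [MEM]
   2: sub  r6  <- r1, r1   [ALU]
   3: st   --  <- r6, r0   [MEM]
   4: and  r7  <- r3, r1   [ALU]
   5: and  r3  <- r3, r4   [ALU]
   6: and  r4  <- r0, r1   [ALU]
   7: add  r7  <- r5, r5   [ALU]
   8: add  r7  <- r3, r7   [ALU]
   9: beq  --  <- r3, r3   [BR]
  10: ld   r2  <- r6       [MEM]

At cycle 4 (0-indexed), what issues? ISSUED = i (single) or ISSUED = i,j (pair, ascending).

ISSUED = 7

c0: i0 ld.MEM  no-port MEM/MEM
c1: i1+i2 st.MEM sub.ALU  dual
c2: i3+i4 st.MEM and.ALU  dual
c3: i5+i6 and.ALU and.ALU  dual
c4: i7 add.ALU  RAW+WAW r7
c5: i8+i9 add.ALU beq.BR  dual
c6: i10 ld.MEM  tail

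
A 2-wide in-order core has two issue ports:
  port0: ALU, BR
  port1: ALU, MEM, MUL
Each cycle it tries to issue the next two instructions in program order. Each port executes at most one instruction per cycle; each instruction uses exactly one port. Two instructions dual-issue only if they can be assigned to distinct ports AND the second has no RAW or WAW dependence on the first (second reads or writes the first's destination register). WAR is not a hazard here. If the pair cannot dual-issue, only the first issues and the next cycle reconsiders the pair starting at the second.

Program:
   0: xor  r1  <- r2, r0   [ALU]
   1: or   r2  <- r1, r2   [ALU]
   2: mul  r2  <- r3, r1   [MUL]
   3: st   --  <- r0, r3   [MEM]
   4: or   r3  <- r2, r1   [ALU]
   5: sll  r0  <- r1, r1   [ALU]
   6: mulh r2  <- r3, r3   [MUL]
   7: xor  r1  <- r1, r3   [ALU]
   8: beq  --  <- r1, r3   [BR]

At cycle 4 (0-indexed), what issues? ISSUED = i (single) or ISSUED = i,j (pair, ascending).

t=0 i0:xor ; RAW r1
t=1 i1:or ; WAW r2
t=2 i2:mul ; no-port MUL/MEM
t=3 i3/i4:st or ; 2-wide
t=4 i5/i6:sll mulh ; 2-wide
t=5 i7:xor ; RAW r1
t=6 i8:beq ; tail

ISSUED = 5,6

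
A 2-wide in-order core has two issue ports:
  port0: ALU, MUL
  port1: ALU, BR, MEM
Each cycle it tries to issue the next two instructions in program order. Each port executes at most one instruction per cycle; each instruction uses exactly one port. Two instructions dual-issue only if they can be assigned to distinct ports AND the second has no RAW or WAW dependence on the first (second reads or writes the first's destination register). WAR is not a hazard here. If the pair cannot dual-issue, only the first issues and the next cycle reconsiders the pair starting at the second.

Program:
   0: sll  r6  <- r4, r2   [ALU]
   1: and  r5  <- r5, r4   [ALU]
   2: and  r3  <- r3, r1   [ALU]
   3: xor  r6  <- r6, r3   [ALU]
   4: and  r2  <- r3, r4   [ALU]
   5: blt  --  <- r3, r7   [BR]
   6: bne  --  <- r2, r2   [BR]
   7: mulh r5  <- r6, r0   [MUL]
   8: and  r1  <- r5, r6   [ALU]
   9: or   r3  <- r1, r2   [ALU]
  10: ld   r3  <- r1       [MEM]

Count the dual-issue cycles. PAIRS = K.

[0] i0,i1  sll.ALU and.ALU  -- 2-wide
[1] i2  and.ALU  -- RAW r3
[2] i3,i4  xor.ALU and.ALU  -- 2-wide
[3] i5  blt.BR  -- no-port BR/BR
[4] i6,i7  bne.BR mulh.MUL  -- 2-wide
[5] i8  and.ALU  -- RAW r1
[6] i9  or.ALU  -- WAW r3
[7] i10  ld.MEM  -- tail

PAIRS = 3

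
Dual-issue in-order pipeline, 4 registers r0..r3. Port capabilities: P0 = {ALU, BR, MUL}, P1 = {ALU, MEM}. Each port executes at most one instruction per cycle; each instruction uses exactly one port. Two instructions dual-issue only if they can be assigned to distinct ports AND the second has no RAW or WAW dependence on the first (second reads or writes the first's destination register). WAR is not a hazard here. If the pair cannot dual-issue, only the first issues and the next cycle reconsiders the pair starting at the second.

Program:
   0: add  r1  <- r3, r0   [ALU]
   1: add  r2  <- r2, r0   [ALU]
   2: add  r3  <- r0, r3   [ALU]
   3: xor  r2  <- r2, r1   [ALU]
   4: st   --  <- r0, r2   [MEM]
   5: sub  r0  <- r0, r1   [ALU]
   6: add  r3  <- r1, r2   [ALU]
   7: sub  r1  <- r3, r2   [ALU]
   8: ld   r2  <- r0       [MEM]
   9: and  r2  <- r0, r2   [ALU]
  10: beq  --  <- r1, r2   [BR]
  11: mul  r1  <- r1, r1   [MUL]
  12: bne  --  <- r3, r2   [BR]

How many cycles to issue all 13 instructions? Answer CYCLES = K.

CYCLES = 9

  cy0 -> i0+i1 (add.ALU+add.ALU) dual
  cy1 -> i2+i3 (add.ALU+xor.ALU) dual
  cy2 -> i4+i5 (st.MEM+sub.ALU) dual
  cy3 -> i6 (add.ALU) RAW r3
  cy4 -> i7+i8 (sub.ALU+ld.MEM) dual
  cy5 -> i9 (and.ALU) RAW r2
  cy6 -> i10 (beq.BR) no-port BR/MUL
  cy7 -> i11 (mul.MUL) no-port MUL/BR
  cy8 -> i12 (bne.BR) tail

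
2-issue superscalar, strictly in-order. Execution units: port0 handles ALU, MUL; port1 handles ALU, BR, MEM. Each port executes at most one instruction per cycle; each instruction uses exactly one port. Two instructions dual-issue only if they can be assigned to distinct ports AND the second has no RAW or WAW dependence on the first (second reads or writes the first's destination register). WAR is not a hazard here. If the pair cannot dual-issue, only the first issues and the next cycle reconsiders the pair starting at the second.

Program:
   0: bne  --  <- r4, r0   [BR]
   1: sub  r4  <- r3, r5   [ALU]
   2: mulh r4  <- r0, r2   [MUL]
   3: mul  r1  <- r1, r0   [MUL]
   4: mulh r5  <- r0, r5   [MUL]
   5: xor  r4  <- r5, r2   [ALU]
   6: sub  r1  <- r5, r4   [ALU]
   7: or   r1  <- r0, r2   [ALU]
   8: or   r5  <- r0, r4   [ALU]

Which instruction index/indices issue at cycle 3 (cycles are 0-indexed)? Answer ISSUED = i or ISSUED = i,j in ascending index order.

[0] i0/i1  bne/sub  -- pair
[1] i2  mulh  -- no-port MUL/MUL
[2] i3  mul  -- no-port MUL/MUL
[3] i4  mulh  -- RAW r5
[4] i5  xor  -- RAW r4
[5] i6  sub  -- WAW r1
[6] i7/i8  or/or  -- pair

ISSUED = 4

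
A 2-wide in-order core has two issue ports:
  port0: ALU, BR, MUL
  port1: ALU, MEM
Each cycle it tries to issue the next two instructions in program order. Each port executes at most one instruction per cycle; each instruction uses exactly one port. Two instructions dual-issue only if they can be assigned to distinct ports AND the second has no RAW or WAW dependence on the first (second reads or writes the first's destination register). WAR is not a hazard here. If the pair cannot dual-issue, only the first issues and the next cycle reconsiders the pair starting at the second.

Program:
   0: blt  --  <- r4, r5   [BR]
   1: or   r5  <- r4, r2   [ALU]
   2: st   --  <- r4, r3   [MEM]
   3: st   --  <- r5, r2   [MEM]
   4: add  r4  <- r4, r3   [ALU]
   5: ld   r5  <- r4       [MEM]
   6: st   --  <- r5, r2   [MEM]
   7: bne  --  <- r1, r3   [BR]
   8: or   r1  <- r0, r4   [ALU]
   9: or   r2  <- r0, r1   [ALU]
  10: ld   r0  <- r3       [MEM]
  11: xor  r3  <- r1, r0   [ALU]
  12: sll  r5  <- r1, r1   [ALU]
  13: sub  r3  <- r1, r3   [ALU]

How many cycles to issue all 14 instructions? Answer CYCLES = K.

CYCLES = 9

0. blt+or @i0/i1  | 2-wide
1. st @i2  | no-port MEM/MEM
2. st+add @i3/i4  | 2-wide
3. ld @i5  | no-port MEM/MEM
4. st+bne @i6/i7  | 2-wide
5. or @i8  | RAW r1
6. or+ld @i9/i10  | 2-wide
7. xor+sll @i11/i12  | 2-wide
8. sub @i13  | tail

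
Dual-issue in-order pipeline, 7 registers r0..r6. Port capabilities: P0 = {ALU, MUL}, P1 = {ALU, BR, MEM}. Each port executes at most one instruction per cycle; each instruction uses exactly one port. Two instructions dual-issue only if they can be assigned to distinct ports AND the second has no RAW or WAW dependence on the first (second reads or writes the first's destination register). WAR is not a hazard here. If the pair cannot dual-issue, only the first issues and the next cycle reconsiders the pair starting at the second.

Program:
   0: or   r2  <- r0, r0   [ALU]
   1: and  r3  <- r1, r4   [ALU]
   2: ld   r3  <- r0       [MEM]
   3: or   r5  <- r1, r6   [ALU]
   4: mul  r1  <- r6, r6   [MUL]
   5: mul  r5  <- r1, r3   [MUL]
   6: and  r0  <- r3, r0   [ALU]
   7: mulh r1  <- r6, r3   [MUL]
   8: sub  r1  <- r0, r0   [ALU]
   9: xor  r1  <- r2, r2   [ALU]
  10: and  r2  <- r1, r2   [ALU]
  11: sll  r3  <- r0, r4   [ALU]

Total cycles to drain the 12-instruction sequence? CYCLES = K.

#0 head=0: or and i0+i1 dual
#1 head=2: ld or i2+i3 dual
#2 head=4: mul i4 no-port MUL/MUL
#3 head=5: mul and i5+i6 dual
#4 head=7: mulh i7 WAW r1
#5 head=8: sub i8 WAW r1
#6 head=9: xor i9 RAW r1
#7 head=10: and sll i10+i11 dual

CYCLES = 8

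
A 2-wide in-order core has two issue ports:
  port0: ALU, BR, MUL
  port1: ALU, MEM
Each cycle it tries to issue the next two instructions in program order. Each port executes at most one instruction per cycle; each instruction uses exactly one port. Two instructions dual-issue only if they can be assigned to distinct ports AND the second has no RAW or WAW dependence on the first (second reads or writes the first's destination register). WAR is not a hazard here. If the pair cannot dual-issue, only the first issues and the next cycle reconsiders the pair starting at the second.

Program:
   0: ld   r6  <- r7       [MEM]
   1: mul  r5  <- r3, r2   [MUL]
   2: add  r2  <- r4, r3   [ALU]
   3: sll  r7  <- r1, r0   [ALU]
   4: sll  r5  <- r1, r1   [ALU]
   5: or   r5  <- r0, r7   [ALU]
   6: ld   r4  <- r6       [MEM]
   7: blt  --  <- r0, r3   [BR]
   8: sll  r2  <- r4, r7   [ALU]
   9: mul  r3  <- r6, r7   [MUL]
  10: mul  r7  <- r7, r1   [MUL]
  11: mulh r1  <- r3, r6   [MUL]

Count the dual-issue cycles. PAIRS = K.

PAIRS = 4

[0] i0&i1  ld.MEM mul.MUL  -- pair
[1] i2&i3  add.ALU sll.ALU  -- pair
[2] i4  sll.ALU  -- WAW r5
[3] i5&i6  or.ALU ld.MEM  -- pair
[4] i7&i8  blt.BR sll.ALU  -- pair
[5] i9  mul.MUL  -- no-port MUL/MUL
[6] i10  mul.MUL  -- no-port MUL/MUL
[7] i11  mulh.MUL  -- tail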